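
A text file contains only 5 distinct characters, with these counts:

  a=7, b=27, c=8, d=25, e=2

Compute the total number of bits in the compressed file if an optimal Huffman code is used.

Merge the two smallest weights repeatedly:
merge e(2) and a(7): 9
merge c(8) and 9: 17
merge 17 and d(25): 42
merge b(27) and 42: 69
Each symbol's bit-cost is frequency × depth; summing gives 137 bits (equivalently 9 + 17 + 42 + 69).

137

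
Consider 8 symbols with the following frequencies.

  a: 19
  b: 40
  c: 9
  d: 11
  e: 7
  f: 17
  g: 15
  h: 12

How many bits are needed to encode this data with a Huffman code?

366

Merge the two smallest weights repeatedly:
combine e(7), c(9) → 16
combine d(11), h(12) → 23
combine g(15), 16 → 31
combine f(17), a(19) → 36
combine 23, 31 → 54
combine 36, b(40) → 76
combine 54, 76 → 130
Each symbol's bit-cost is frequency × depth; summing gives 366 bits (equivalently 16 + 23 + 31 + 36 + 54 + 76 + 130).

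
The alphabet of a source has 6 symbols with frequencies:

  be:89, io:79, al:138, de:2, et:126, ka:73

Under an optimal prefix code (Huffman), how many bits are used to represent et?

Huffman merges, smallest pair first:
de(2) + ka(73) → 75
75 + io(79) → 154
be(89) + et(126) → 215
al(138) + 154 → 292
215 + 292 → 507
The subtree containing et is merged 2 times, so code length = 2.

2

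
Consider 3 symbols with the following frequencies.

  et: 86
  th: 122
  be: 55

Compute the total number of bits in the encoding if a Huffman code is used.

404

Merge the two smallest weights repeatedly:
merge be(55) and et(86): 141
merge th(122) and 141: 263
Each symbol's bit-cost is frequency × depth; summing gives 404 bits (equivalently 141 + 263).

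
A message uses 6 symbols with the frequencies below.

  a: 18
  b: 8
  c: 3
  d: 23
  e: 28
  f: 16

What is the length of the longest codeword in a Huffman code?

4

Merge the two lowest-weight nodes at each step:
combine c(3), b(8) → 11
combine 11, f(16) → 27
combine a(18), d(23) → 41
combine 27, e(28) → 55
combine 41, 55 → 96
The rarest symbols sit at the bottom; the longest codeword is 4 bits.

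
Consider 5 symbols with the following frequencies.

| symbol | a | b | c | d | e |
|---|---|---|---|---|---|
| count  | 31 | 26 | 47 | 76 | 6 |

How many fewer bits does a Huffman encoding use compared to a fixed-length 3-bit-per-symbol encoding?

167

Fixed-length: 3 bits × 186 symbols = 558 bits.
Huffman merges:
merge e(6) and b(26): 32
merge a(31) and 32: 63
merge c(47) and 63: 110
merge d(76) and 110: 186
Huffman total = 32 + 63 + 110 + 186 = 391 bits.
Saving = 558 − 391 = 167 bits.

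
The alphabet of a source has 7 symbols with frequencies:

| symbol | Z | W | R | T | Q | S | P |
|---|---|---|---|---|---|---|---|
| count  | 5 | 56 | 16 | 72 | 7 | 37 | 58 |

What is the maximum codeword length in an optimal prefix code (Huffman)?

Merge the two lowest-weight nodes at each step:
combine Z(5), Q(7) → 12
combine 12, R(16) → 28
combine 28, S(37) → 65
combine W(56), P(58) → 114
combine 65, T(72) → 137
combine 114, 137 → 251
The first pair merged (Z, Q) ends up deepest, at depth 5.

5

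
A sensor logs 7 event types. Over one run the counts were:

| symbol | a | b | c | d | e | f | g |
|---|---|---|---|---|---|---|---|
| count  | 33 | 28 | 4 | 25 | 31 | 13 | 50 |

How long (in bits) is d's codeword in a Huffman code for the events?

3

Huffman merges, smallest pair first:
c(4) + f(13) → 17
17 + d(25) → 42
b(28) + e(31) → 59
a(33) + 42 → 75
g(50) + 59 → 109
75 + 109 → 184
d sits 3 levels below the root, so its codeword is 3 bits.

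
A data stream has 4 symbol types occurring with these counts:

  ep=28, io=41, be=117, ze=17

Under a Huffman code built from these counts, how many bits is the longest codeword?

3

Merge the two lowest-weight nodes at each step:
merge ze(17) and ep(28): 45
merge io(41) and 45: 86
merge 86 and be(117): 203
The first pair merged (ze, ep) ends up deepest, at depth 3.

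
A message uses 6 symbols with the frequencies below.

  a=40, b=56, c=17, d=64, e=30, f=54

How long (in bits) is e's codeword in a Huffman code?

4

Repeatedly merge the two smallest:
c(17) + e(30) → 47
a(40) + 47 → 87
f(54) + b(56) → 110
d(64) + 87 → 151
110 + 151 → 261
The subtree containing e is merged 4 times, so code length = 4.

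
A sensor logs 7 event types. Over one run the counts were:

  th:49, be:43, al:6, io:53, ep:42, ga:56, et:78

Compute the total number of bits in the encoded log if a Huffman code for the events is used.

Build the Huffman tree bottom-up:
combine al(6), ep(42) → 48
combine be(43), 48 → 91
combine th(49), io(53) → 102
combine ga(56), et(78) → 134
combine 91, 102 → 193
combine 134, 193 → 327
Total encoded bits = sum of merged weights = 48 + 91 + 102 + 134 + 193 + 327 = 895.

895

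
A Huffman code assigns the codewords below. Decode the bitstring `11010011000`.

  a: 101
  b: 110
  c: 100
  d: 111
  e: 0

Read left to right; each codeword is recognised as soon as it completes (prefix code):
  110→b | 100→c | 110→b | 0→e | 0→e
Decoded message: bcbee

bcbee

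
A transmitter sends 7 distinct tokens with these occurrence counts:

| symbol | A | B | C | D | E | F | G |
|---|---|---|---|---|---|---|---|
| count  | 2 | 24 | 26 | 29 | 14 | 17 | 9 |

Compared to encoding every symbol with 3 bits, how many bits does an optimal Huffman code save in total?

44

Fixed-length: 3 bits × 121 symbols = 363 bits.
Huffman merges:
A(2) + G(9) → 11
11 + E(14) → 25
F(17) + B(24) → 41
25 + C(26) → 51
D(29) + 41 → 70
51 + 70 → 121
Huffman total = 11 + 25 + 41 + 51 + 70 + 121 = 319 bits.
Saving = 363 − 319 = 44 bits.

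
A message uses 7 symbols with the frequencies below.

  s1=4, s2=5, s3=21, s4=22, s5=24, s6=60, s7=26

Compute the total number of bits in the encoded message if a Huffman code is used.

405

Merge the two smallest weights repeatedly:
merge s1(4) and s2(5): 9
merge 9 and s3(21): 30
merge s4(22) and s5(24): 46
merge s7(26) and 30: 56
merge 46 and 56: 102
merge s6(60) and 102: 162
The encoded length is the sum of every internal node's weight: 9 + 30 + 46 + 56 + 102 + 162 = 405 bits.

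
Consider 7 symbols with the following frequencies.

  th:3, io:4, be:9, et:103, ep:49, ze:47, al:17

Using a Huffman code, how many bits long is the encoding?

497

Merge the two smallest weights repeatedly:
merge th(3) and io(4): 7
merge 7 and be(9): 16
merge 16 and al(17): 33
merge 33 and ze(47): 80
merge ep(49) and 80: 129
merge et(103) and 129: 232
Total encoded bits = sum of merged weights = 7 + 16 + 33 + 80 + 129 + 232 = 497.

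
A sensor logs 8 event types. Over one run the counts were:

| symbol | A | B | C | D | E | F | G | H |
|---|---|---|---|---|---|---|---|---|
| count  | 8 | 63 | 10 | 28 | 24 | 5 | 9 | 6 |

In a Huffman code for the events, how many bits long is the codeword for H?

5

Repeatedly merge the two smallest:
combine F(5), H(6) → 11
combine A(8), G(9) → 17
combine C(10), 11 → 21
combine 17, 21 → 38
combine E(24), D(28) → 52
combine 38, 52 → 90
combine B(63), 90 → 153
H sits 5 levels below the root, so its codeword is 5 bits.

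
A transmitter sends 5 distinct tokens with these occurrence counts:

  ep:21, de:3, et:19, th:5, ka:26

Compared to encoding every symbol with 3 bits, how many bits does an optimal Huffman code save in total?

Fixed-length: 3 bits × 74 symbols = 222 bits.
Huffman merges:
de(3) + th(5) → 8
8 + et(19) → 27
ep(21) + ka(26) → 47
27 + 47 → 74
Huffman total = 8 + 27 + 47 + 74 = 156 bits.
Saving = 222 − 156 = 66 bits.

66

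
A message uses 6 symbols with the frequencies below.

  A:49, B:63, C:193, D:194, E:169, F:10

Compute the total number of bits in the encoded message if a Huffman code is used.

1537

Merge the two smallest weights repeatedly:
combine F(10), A(49) → 59
combine 59, B(63) → 122
combine 122, E(169) → 291
combine C(193), D(194) → 387
combine 291, 387 → 678
Each symbol's bit-cost is frequency × depth; summing gives 1537 bits (equivalently 59 + 122 + 291 + 387 + 678).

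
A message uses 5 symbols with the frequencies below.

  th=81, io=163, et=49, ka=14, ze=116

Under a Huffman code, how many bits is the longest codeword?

Merge the two lowest-weight nodes at each step:
merge ka(14) and et(49): 63
merge 63 and th(81): 144
merge ze(116) and 144: 260
merge io(163) and 260: 423
The first pair merged (ka, et) ends up deepest, at depth 4.

4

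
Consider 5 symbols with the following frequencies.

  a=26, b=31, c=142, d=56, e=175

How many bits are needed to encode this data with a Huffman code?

Build the Huffman tree bottom-up:
a(26) + b(31) → 57
d(56) + 57 → 113
113 + c(142) → 255
e(175) + 255 → 430
Each symbol's bit-cost is frequency × depth; summing gives 855 bits (equivalently 57 + 113 + 255 + 430).

855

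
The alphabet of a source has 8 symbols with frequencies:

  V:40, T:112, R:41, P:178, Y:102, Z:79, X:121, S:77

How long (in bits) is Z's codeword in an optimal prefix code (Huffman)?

3

Huffman merges, smallest pair first:
V(40) + R(41) → 81
S(77) + Z(79) → 156
81 + Y(102) → 183
T(112) + X(121) → 233
156 + P(178) → 334
183 + 233 → 416
334 + 416 → 750
Z sits 3 levels below the root, so its codeword is 3 bits.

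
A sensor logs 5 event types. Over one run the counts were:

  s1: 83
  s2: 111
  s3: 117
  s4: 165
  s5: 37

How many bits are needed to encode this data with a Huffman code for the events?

Merge the two smallest weights repeatedly:
combine s5(37), s1(83) → 120
combine s2(111), s3(117) → 228
combine 120, s4(165) → 285
combine 228, 285 → 513
The encoded length is the sum of every internal node's weight: 120 + 228 + 285 + 513 = 1146 bits.

1146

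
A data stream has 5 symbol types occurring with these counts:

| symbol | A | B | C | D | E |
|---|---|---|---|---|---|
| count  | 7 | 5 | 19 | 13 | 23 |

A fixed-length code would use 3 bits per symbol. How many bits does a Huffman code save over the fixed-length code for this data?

55

Fixed-length: 3 bits × 67 symbols = 201 bits.
Huffman merges:
B(5) + A(7) → 12
12 + D(13) → 25
C(19) + E(23) → 42
25 + 42 → 67
Huffman total = 12 + 25 + 42 + 67 = 146 bits.
Saving = 201 − 146 = 55 bits.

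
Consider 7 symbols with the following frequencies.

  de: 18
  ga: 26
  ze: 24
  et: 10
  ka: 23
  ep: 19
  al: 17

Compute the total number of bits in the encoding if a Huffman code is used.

Build the Huffman tree bottom-up:
et(10) + al(17) → 27
de(18) + ep(19) → 37
ka(23) + ze(24) → 47
ga(26) + 27 → 53
37 + 47 → 84
53 + 84 → 137
Each symbol's bit-cost is frequency × depth; summing gives 385 bits (equivalently 27 + 37 + 47 + 53 + 84 + 137).

385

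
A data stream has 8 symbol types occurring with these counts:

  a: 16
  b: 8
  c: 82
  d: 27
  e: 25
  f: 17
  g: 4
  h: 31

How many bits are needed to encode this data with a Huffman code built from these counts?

Greedily combine the two least-frequent nodes:
merge g(4) and b(8): 12
merge 12 and a(16): 28
merge f(17) and e(25): 42
merge d(27) and 28: 55
merge h(31) and 42: 73
merge 55 and 73: 128
merge c(82) and 128: 210
Total encoded bits = sum of merged weights = 12 + 28 + 42 + 55 + 73 + 128 + 210 = 548.

548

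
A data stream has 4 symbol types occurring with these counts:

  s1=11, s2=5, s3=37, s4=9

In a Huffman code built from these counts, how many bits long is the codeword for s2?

3

Build the tree from the bottom:
merge s2(5) and s4(9): 14
merge s1(11) and 14: 25
merge 25 and s3(37): 62
The subtree containing s2 is merged 3 times, so code length = 3.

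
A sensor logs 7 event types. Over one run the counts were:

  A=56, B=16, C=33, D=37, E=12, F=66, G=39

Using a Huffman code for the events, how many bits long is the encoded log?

683

Greedily combine the two least-frequent nodes:
merge E(12) and B(16): 28
merge 28 and C(33): 61
merge D(37) and G(39): 76
merge A(56) and 61: 117
merge F(66) and 76: 142
merge 117 and 142: 259
Total encoded bits = sum of merged weights = 28 + 61 + 76 + 117 + 142 + 259 = 683.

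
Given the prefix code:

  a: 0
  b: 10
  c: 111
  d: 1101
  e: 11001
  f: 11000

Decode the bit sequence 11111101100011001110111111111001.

ccafedcce

Read left to right; each codeword is recognised as soon as it completes (prefix code):
  111→c | 111→c | 0→a | 11000→f | 11001→e | 1101→d | 111→c | 111→c | 11001→e
Decoded message: ccafedcce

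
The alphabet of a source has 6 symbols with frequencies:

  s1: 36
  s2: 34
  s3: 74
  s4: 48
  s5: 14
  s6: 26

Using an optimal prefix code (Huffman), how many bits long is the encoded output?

Greedily combine the two least-frequent nodes:
s5(14) + s6(26) → 40
s2(34) + s1(36) → 70
40 + s4(48) → 88
70 + s3(74) → 144
88 + 144 → 232
The encoded length is the sum of every internal node's weight: 40 + 70 + 88 + 144 + 232 = 574 bits.

574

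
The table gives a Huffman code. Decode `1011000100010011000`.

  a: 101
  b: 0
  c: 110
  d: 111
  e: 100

Read left to right; each codeword is recognised as soon as it completes (prefix code):
  101→a | 100→e | 0→b | 100→e | 0→b | 100→e | 110→c | 0→b | 0→b
Decoded message: aebebecbb

aebebecbb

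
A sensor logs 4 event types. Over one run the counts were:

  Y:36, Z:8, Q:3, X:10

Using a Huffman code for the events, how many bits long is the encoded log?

89

Build the Huffman tree bottom-up:
Q(3) + Z(8) → 11
X(10) + 11 → 21
21 + Y(36) → 57
Total encoded bits = sum of merged weights = 11 + 21 + 57 = 89.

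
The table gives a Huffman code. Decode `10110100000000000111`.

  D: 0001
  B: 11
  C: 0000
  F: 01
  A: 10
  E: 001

Read left to right; each codeword is recognised as soon as it completes (prefix code):
  10→A | 11→B | 01→F | 0000→C | 0000→C | 0001→D | 11→B
Decoded message: ABFCCDB

ABFCCDB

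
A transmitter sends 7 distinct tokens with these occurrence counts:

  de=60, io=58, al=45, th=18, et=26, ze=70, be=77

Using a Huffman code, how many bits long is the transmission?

Greedily combine the two least-frequent nodes:
th(18) + et(26) → 44
44 + al(45) → 89
io(58) + de(60) → 118
ze(70) + be(77) → 147
89 + 118 → 207
147 + 207 → 354
Each symbol's bit-cost is frequency × depth; summing gives 959 bits (equivalently 44 + 89 + 118 + 147 + 207 + 354).

959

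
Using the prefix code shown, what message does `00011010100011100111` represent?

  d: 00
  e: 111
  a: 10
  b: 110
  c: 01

dcaaadede

Read left to right; each codeword is recognised as soon as it completes (prefix code):
  00→d | 01→c | 10→a | 10→a | 10→a | 00→d | 111→e | 00→d | 111→e
Decoded message: dcaaadede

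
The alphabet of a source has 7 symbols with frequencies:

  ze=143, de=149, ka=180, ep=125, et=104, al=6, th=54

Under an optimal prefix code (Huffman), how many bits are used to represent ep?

3

Huffman merges, smallest pair first:
combine al(6), th(54) → 60
combine 60, et(104) → 164
combine ep(125), ze(143) → 268
combine de(149), 164 → 313
combine ka(180), 268 → 448
combine 313, 448 → 761
The subtree containing ep is merged 3 times, so code length = 3.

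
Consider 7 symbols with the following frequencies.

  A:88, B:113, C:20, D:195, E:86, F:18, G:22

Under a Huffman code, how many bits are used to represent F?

Build the tree from the bottom:
F(18) + C(20) → 38
G(22) + 38 → 60
60 + E(86) → 146
A(88) + B(113) → 201
146 + D(195) → 341
201 + 341 → 542
F sits 5 levels below the root, so its codeword is 5 bits.

5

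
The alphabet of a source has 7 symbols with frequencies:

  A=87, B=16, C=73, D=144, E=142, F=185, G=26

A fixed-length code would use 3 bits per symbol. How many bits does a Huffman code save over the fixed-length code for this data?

Fixed-length: 3 bits × 673 symbols = 2019 bits.
Huffman merges:
B(16) + G(26) → 42
42 + C(73) → 115
A(87) + 115 → 202
E(142) + D(144) → 286
F(185) + 202 → 387
286 + 387 → 673
Huffman total = 42 + 115 + 202 + 286 + 387 + 673 = 1705 bits.
Saving = 2019 − 1705 = 314 bits.

314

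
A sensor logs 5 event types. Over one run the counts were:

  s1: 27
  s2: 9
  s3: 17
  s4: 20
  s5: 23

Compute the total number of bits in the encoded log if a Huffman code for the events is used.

218

Greedily combine the two least-frequent nodes:
s2(9) + s3(17) → 26
s4(20) + s5(23) → 43
26 + s1(27) → 53
43 + 53 → 96
Each symbol's bit-cost is frequency × depth; summing gives 218 bits (equivalently 26 + 43 + 53 + 96).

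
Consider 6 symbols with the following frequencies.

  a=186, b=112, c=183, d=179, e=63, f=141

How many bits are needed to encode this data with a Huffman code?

Build the Huffman tree bottom-up:
merge e(63) and b(112): 175
merge f(141) and 175: 316
merge d(179) and c(183): 362
merge a(186) and 316: 502
merge 362 and 502: 864
Each symbol's bit-cost is frequency × depth; summing gives 2219 bits (equivalently 175 + 316 + 362 + 502 + 864).

2219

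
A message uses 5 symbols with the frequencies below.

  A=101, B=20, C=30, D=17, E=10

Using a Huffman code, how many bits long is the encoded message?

329

Build the Huffman tree bottom-up:
E(10) + D(17) → 27
B(20) + 27 → 47
C(30) + 47 → 77
77 + A(101) → 178
Each symbol's bit-cost is frequency × depth; summing gives 329 bits (equivalently 27 + 47 + 77 + 178).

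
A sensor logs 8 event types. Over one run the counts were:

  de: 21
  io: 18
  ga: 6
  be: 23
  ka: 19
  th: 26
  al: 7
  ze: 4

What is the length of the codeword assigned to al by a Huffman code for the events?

4

Repeatedly merge the two smallest:
combine ze(4), ga(6) → 10
combine al(7), 10 → 17
combine 17, io(18) → 35
combine ka(19), de(21) → 40
combine be(23), th(26) → 49
combine 35, 40 → 75
combine 49, 75 → 124
al sits 4 levels below the root, so its codeword is 4 bits.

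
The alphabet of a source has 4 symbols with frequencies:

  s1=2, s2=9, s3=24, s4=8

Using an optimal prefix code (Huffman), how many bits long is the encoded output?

Merge the two smallest weights repeatedly:
s1(2) + s4(8) → 10
s2(9) + 10 → 19
19 + s3(24) → 43
Each symbol's bit-cost is frequency × depth; summing gives 72 bits (equivalently 10 + 19 + 43).

72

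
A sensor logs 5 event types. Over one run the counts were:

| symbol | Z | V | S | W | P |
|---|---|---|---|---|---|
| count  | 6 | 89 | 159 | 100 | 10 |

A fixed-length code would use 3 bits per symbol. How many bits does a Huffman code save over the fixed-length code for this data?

Fixed-length: 3 bits × 364 symbols = 1092 bits.
Huffman merges:
merge Z(6) and P(10): 16
merge 16 and V(89): 105
merge W(100) and 105: 205
merge S(159) and 205: 364
Huffman total = 16 + 105 + 205 + 364 = 690 bits.
Saving = 1092 − 690 = 402 bits.

402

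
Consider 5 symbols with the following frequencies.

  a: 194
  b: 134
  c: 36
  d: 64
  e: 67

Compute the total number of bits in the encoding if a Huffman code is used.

1063

Greedily combine the two least-frequent nodes:
c(36) + d(64) → 100
e(67) + 100 → 167
b(134) + 167 → 301
a(194) + 301 → 495
Total encoded bits = sum of merged weights = 100 + 167 + 301 + 495 = 1063.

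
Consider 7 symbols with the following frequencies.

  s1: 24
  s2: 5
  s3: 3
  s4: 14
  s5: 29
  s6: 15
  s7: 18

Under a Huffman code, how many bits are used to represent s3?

4

Repeatedly merge the two smallest:
s3(3) + s2(5) → 8
8 + s4(14) → 22
s6(15) + s7(18) → 33
22 + s1(24) → 46
s5(29) + 33 → 62
46 + 62 → 108
The subtree containing s3 is merged 4 times, so code length = 4.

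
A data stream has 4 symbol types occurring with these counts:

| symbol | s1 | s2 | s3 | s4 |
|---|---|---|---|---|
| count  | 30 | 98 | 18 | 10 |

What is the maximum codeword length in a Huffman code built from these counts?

3

Merge the two lowest-weight nodes at each step:
combine s4(10), s3(18) → 28
combine 28, s1(30) → 58
combine 58, s2(98) → 156
The rarest symbols sit at the bottom; the longest codeword is 3 bits.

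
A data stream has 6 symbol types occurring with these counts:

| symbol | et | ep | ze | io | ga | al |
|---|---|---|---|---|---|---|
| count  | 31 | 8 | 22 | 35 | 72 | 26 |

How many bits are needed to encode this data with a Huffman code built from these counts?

468

Merge the two smallest weights repeatedly:
combine ep(8), ze(22) → 30
combine al(26), 30 → 56
combine et(31), io(35) → 66
combine 56, 66 → 122
combine ga(72), 122 → 194
Total encoded bits = sum of merged weights = 30 + 56 + 66 + 122 + 194 = 468.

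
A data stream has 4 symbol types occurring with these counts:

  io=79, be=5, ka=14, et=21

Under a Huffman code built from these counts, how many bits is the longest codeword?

Merge the two lowest-weight nodes at each step:
merge be(5) and ka(14): 19
merge 19 and et(21): 40
merge 40 and io(79): 119
Maximum depth reached is 3.

3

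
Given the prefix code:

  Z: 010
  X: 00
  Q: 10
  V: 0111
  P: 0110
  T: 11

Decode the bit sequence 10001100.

QXTX

Read left to right; each codeword is recognised as soon as it completes (prefix code):
  10→Q | 00→X | 11→T | 00→X
Decoded message: QXTX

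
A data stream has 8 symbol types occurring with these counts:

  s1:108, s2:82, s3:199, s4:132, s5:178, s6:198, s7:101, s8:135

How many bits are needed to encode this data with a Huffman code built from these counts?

Build the Huffman tree bottom-up:
combine s2(82), s7(101) → 183
combine s1(108), s4(132) → 240
combine s8(135), s5(178) → 313
combine 183, s6(198) → 381
combine s3(199), 240 → 439
combine 313, 381 → 694
combine 439, 694 → 1133
The encoded length is the sum of every internal node's weight: 183 + 240 + 313 + 381 + 439 + 694 + 1133 = 3383 bits.

3383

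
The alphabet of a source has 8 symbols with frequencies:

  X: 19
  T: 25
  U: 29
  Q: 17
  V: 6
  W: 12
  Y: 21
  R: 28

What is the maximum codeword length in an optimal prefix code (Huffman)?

4

Merge the two lowest-weight nodes at each step:
V(6) + W(12) → 18
Q(17) + 18 → 35
X(19) + Y(21) → 40
T(25) + R(28) → 53
U(29) + 35 → 64
40 + 53 → 93
64 + 93 → 157
The rarest symbols sit at the bottom; the longest codeword is 4 bits.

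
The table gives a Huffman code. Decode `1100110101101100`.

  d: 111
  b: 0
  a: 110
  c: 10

abacaab

Read left to right; each codeword is recognised as soon as it completes (prefix code):
  110→a | 0→b | 110→a | 10→c | 110→a | 110→a | 0→b
Decoded message: abacaab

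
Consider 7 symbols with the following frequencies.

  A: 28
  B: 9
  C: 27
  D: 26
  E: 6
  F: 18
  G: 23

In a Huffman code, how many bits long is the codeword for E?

Build the tree from the bottom:
combine E(6), B(9) → 15
combine 15, F(18) → 33
combine G(23), D(26) → 49
combine C(27), A(28) → 55
combine 33, 49 → 82
combine 55, 82 → 137
The subtree containing E is merged 4 times, so code length = 4.

4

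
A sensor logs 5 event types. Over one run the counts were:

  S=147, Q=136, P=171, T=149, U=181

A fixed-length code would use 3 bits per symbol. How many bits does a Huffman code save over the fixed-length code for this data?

Fixed-length: 3 bits × 784 symbols = 2352 bits.
Huffman merges:
combine Q(136), S(147) → 283
combine T(149), P(171) → 320
combine U(181), 283 → 464
combine 320, 464 → 784
Huffman total = 283 + 320 + 464 + 784 = 1851 bits.
Saving = 2352 − 1851 = 501 bits.

501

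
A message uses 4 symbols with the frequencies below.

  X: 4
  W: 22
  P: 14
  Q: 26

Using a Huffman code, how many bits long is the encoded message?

Greedily combine the two least-frequent nodes:
merge X(4) and P(14): 18
merge 18 and W(22): 40
merge Q(26) and 40: 66
Each symbol's bit-cost is frequency × depth; summing gives 124 bits (equivalently 18 + 40 + 66).

124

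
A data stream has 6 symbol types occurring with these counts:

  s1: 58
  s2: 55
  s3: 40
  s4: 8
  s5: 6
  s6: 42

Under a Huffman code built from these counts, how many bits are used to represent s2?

2

Repeatedly merge the two smallest:
merge s5(6) and s4(8): 14
merge 14 and s3(40): 54
merge s6(42) and 54: 96
merge s2(55) and s1(58): 113
merge 96 and 113: 209
The subtree containing s2 is merged 2 times, so code length = 2.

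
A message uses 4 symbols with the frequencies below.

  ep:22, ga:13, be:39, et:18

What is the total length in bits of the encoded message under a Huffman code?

176

Merge the two smallest weights repeatedly:
merge ga(13) and et(18): 31
merge ep(22) and 31: 53
merge be(39) and 53: 92
Each symbol's bit-cost is frequency × depth; summing gives 176 bits (equivalently 31 + 53 + 92).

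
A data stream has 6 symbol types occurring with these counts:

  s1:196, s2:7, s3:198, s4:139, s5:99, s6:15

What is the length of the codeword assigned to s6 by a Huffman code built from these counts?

Build the tree from the bottom:
merge s2(7) and s6(15): 22
merge 22 and s5(99): 121
merge 121 and s4(139): 260
merge s1(196) and s3(198): 394
merge 260 and 394: 654
s6's leaf is at depth 4, giving a 4-bit codeword.

4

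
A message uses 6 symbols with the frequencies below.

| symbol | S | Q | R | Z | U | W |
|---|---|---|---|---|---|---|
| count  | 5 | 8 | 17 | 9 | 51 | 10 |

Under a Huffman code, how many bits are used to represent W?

3

Huffman merges, smallest pair first:
combine S(5), Q(8) → 13
combine Z(9), W(10) → 19
combine 13, R(17) → 30
combine 19, 30 → 49
combine 49, U(51) → 100
W's leaf is at depth 3, giving a 3-bit codeword.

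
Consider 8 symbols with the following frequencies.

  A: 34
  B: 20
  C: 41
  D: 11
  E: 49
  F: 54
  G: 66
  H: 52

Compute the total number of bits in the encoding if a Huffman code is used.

Merge the two smallest weights repeatedly:
D(11) + B(20) → 31
31 + A(34) → 65
C(41) + E(49) → 90
H(52) + F(54) → 106
65 + G(66) → 131
90 + 106 → 196
131 + 196 → 327
Total encoded bits = sum of merged weights = 31 + 65 + 90 + 106 + 131 + 196 + 327 = 946.

946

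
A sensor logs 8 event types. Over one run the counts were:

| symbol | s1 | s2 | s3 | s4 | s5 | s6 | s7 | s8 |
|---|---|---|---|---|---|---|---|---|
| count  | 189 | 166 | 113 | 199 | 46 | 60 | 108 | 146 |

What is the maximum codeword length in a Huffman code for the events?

4

Merge the two lowest-weight nodes at each step:
combine s5(46), s6(60) → 106
combine 106, s7(108) → 214
combine s3(113), s8(146) → 259
combine s2(166), s1(189) → 355
combine s4(199), 214 → 413
combine 259, 355 → 614
combine 413, 614 → 1027
Maximum depth reached is 4.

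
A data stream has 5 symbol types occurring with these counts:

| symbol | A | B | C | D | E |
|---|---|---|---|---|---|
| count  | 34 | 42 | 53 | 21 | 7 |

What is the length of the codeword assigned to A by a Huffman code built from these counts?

2

Build the tree from the bottom:
merge E(7) and D(21): 28
merge 28 and A(34): 62
merge B(42) and C(53): 95
merge 62 and 95: 157
The subtree containing A is merged 2 times, so code length = 2.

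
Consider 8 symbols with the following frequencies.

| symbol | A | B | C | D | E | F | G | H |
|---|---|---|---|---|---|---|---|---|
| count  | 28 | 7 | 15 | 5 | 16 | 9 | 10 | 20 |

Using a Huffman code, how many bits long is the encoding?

Greedily combine the two least-frequent nodes:
combine D(5), B(7) → 12
combine F(9), G(10) → 19
combine 12, C(15) → 27
combine E(16), 19 → 35
combine H(20), 27 → 47
combine A(28), 35 → 63
combine 47, 63 → 110
Each symbol's bit-cost is frequency × depth; summing gives 313 bits (equivalently 12 + 19 + 27 + 35 + 47 + 63 + 110).

313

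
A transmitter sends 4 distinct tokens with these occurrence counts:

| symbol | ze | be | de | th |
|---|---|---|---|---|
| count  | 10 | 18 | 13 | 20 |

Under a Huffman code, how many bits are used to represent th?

Huffman merges, smallest pair first:
merge ze(10) and de(13): 23
merge be(18) and th(20): 38
merge 23 and 38: 61
The subtree containing th is merged 2 times, so code length = 2.

2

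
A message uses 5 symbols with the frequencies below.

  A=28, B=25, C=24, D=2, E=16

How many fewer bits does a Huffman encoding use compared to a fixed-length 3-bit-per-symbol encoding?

Fixed-length: 3 bits × 95 symbols = 285 bits.
Huffman merges:
merge D(2) and E(16): 18
merge 18 and C(24): 42
merge B(25) and A(28): 53
merge 42 and 53: 95
Huffman total = 18 + 42 + 53 + 95 = 208 bits.
Saving = 285 − 208 = 77 bits.

77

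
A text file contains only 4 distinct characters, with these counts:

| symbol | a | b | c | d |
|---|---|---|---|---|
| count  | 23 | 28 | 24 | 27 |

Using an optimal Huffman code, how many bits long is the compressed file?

Greedily combine the two least-frequent nodes:
a(23) + c(24) → 47
d(27) + b(28) → 55
47 + 55 → 102
The encoded length is the sum of every internal node's weight: 47 + 55 + 102 = 204 bits.

204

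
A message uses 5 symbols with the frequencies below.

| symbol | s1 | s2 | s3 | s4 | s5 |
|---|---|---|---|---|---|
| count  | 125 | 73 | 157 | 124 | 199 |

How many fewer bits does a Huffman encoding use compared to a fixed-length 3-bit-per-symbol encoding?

Fixed-length: 3 bits × 678 symbols = 2034 bits.
Huffman merges:
combine s2(73), s4(124) → 197
combine s1(125), s3(157) → 282
combine 197, s5(199) → 396
combine 282, 396 → 678
Huffman total = 197 + 282 + 396 + 678 = 1553 bits.
Saving = 2034 − 1553 = 481 bits.

481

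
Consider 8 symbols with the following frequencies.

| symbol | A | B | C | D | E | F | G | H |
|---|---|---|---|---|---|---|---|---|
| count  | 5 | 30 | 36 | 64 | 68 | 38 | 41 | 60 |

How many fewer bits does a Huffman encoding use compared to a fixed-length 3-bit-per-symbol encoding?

33

Fixed-length: 3 bits × 342 symbols = 1026 bits.
Huffman merges:
merge A(5) and B(30): 35
merge 35 and C(36): 71
merge F(38) and G(41): 79
merge H(60) and D(64): 124
merge E(68) and 71: 139
merge 79 and 124: 203
merge 139 and 203: 342
Huffman total = 35 + 71 + 79 + 124 + 139 + 203 + 342 = 993 bits.
Saving = 1026 − 993 = 33 bits.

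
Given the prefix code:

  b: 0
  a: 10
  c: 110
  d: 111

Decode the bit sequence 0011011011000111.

Read left to right; each codeword is recognised as soon as it completes (prefix code):
  0→b | 0→b | 110→c | 110→c | 110→c | 0→b | 0→b | 111→d
Decoded message: bbcccbbd

bbcccbbd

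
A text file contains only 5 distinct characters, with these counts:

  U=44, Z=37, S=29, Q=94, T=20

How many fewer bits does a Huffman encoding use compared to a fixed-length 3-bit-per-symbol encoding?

188

Fixed-length: 3 bits × 224 symbols = 672 bits.
Huffman merges:
merge T(20) and S(29): 49
merge Z(37) and U(44): 81
merge 49 and 81: 130
merge Q(94) and 130: 224
Huffman total = 49 + 81 + 130 + 224 = 484 bits.
Saving = 672 − 484 = 188 bits.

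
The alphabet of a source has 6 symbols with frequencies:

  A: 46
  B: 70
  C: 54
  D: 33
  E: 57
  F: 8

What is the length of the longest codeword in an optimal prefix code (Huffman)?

4

Merge the two lowest-weight nodes at each step:
merge F(8) and D(33): 41
merge 41 and A(46): 87
merge C(54) and E(57): 111
merge B(70) and 87: 157
merge 111 and 157: 268
The rarest symbols sit at the bottom; the longest codeword is 4 bits.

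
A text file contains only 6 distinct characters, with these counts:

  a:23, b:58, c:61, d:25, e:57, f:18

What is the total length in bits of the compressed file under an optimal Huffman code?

591

Greedily combine the two least-frequent nodes:
combine f(18), a(23) → 41
combine d(25), 41 → 66
combine e(57), b(58) → 115
combine c(61), 66 → 127
combine 115, 127 → 242
The encoded length is the sum of every internal node's weight: 41 + 66 + 115 + 127 + 242 = 591 bits.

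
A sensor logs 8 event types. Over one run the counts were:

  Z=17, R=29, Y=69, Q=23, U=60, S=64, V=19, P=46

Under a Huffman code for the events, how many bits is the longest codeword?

Merge the two lowest-weight nodes at each step:
combine Z(17), V(19) → 36
combine Q(23), R(29) → 52
combine 36, P(46) → 82
combine 52, U(60) → 112
combine S(64), Y(69) → 133
combine 82, 112 → 194
combine 133, 194 → 327
The rarest symbols sit at the bottom; the longest codeword is 4 bits.

4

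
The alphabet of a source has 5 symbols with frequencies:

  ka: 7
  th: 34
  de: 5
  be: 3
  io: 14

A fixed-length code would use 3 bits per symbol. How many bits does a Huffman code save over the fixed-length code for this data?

Fixed-length: 3 bits × 63 symbols = 189 bits.
Huffman merges:
combine be(3), de(5) → 8
combine ka(7), 8 → 15
combine io(14), 15 → 29
combine 29, th(34) → 63
Huffman total = 8 + 15 + 29 + 63 = 115 bits.
Saving = 189 − 115 = 74 bits.

74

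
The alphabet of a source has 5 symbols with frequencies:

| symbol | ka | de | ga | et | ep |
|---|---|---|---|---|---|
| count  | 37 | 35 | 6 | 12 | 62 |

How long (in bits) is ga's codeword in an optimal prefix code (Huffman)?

Repeatedly merge the two smallest:
combine ga(6), et(12) → 18
combine 18, de(35) → 53
combine ka(37), 53 → 90
combine ep(62), 90 → 152
The subtree containing ga is merged 4 times, so code length = 4.

4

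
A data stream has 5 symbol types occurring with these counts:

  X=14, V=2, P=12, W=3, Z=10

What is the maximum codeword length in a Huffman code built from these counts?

3

Merge the two lowest-weight nodes at each step:
combine V(2), W(3) → 5
combine 5, Z(10) → 15
combine P(12), X(14) → 26
combine 15, 26 → 41
The rarest symbols sit at the bottom; the longest codeword is 3 bits.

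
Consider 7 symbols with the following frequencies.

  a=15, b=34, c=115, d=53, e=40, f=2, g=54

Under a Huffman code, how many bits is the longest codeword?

Merge the two lowest-weight nodes at each step:
merge f(2) and a(15): 17
merge 17 and b(34): 51
merge e(40) and 51: 91
merge d(53) and g(54): 107
merge 91 and 107: 198
merge c(115) and 198: 313
The rarest symbols sit at the bottom; the longest codeword is 5 bits.

5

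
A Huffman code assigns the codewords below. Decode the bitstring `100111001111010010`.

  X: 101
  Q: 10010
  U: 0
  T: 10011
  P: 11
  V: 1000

Read left to right; each codeword is recognised as soon as it completes (prefix code):
  10011→T | 10011→T | 11→P | 0→U | 10010→Q
Decoded message: TTPUQ

TTPUQ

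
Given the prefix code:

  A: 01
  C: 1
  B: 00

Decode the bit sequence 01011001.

AACBC

Read left to right; each codeword is recognised as soon as it completes (prefix code):
  01→A | 01→A | 1→C | 00→B | 1→C
Decoded message: AACBC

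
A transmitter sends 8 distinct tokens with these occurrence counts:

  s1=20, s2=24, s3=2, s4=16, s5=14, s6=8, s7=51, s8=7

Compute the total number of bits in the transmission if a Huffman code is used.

377

Greedily combine the two least-frequent nodes:
combine s3(2), s8(7) → 9
combine s6(8), 9 → 17
combine s5(14), s4(16) → 30
combine 17, s1(20) → 37
combine s2(24), 30 → 54
combine 37, s7(51) → 88
combine 54, 88 → 142
The encoded length is the sum of every internal node's weight: 9 + 17 + 30 + 37 + 54 + 88 + 142 = 377 bits.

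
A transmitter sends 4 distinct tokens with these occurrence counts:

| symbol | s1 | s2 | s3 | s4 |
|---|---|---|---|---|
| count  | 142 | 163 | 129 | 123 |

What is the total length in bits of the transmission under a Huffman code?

1114

Merge the two smallest weights repeatedly:
s4(123) + s3(129) → 252
s1(142) + s2(163) → 305
252 + 305 → 557
Each symbol's bit-cost is frequency × depth; summing gives 1114 bits (equivalently 252 + 305 + 557).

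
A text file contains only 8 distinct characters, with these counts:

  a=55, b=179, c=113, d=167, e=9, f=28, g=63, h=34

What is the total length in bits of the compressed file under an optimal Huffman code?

Build the Huffman tree bottom-up:
e(9) + f(28) → 37
h(34) + 37 → 71
a(55) + g(63) → 118
71 + c(113) → 184
118 + d(167) → 285
b(179) + 184 → 363
285 + 363 → 648
The encoded length is the sum of every internal node's weight: 37 + 71 + 118 + 184 + 285 + 363 + 648 = 1706 bits.

1706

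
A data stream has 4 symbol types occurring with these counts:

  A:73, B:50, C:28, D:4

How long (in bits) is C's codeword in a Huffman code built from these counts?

Repeatedly merge the two smallest:
combine D(4), C(28) → 32
combine 32, B(50) → 82
combine A(73), 82 → 155
The subtree containing C is merged 3 times, so code length = 3.

3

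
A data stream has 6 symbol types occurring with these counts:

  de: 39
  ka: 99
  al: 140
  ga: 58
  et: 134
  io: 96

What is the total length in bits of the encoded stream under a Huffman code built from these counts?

1422

Build the Huffman tree bottom-up:
merge de(39) and ga(58): 97
merge io(96) and 97: 193
merge ka(99) and et(134): 233
merge al(140) and 193: 333
merge 233 and 333: 566
Each symbol's bit-cost is frequency × depth; summing gives 1422 bits (equivalently 97 + 193 + 233 + 333 + 566).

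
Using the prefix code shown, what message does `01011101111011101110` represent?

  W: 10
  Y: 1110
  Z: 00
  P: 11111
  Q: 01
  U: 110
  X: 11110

QQUXYY

Read left to right; each codeword is recognised as soon as it completes (prefix code):
  01→Q | 01→Q | 110→U | 11110→X | 1110→Y | 1110→Y
Decoded message: QQUXYY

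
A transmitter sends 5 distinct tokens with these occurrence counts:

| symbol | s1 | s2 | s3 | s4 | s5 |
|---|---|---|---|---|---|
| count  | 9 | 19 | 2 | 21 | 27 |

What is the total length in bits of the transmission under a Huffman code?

167

Greedily combine the two least-frequent nodes:
combine s3(2), s1(9) → 11
combine 11, s2(19) → 30
combine s4(21), s5(27) → 48
combine 30, 48 → 78
The encoded length is the sum of every internal node's weight: 11 + 30 + 48 + 78 = 167 bits.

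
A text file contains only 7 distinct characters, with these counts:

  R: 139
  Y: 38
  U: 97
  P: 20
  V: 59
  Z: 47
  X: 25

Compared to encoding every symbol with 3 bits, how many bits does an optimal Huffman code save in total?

191

Fixed-length: 3 bits × 425 symbols = 1275 bits.
Huffman merges:
P(20) + X(25) → 45
Y(38) + 45 → 83
Z(47) + V(59) → 106
83 + U(97) → 180
106 + R(139) → 245
180 + 245 → 425
Huffman total = 45 + 83 + 106 + 180 + 245 + 425 = 1084 bits.
Saving = 1275 − 1084 = 191 bits.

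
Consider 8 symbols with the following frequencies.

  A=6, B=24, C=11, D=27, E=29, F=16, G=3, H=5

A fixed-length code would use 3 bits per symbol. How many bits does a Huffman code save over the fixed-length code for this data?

34

Fixed-length: 3 bits × 121 symbols = 363 bits.
Huffman merges:
G(3) + H(5) → 8
A(6) + 8 → 14
C(11) + 14 → 25
F(16) + B(24) → 40
25 + D(27) → 52
E(29) + 40 → 69
52 + 69 → 121
Huffman total = 8 + 14 + 25 + 40 + 52 + 69 + 121 = 329 bits.
Saving = 363 − 329 = 34 bits.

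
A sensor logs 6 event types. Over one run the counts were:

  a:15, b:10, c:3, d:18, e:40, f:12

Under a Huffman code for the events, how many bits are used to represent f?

3

Huffman merges, smallest pair first:
combine c(3), b(10) → 13
combine f(12), 13 → 25
combine a(15), d(18) → 33
combine 25, 33 → 58
combine e(40), 58 → 98
f sits 3 levels below the root, so its codeword is 3 bits.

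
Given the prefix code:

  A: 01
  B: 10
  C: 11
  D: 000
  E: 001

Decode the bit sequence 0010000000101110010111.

EDDAACEAC

Read left to right; each codeword is recognised as soon as it completes (prefix code):
  001→E | 000→D | 000→D | 01→A | 01→A | 11→C | 001→E | 01→A | 11→C
Decoded message: EDDAACEAC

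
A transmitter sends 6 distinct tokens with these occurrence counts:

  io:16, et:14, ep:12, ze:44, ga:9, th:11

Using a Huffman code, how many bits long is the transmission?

250

Build the Huffman tree bottom-up:
combine ga(9), th(11) → 20
combine ep(12), et(14) → 26
combine io(16), 20 → 36
combine 26, 36 → 62
combine ze(44), 62 → 106
The encoded length is the sum of every internal node's weight: 20 + 26 + 36 + 62 + 106 = 250 bits.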